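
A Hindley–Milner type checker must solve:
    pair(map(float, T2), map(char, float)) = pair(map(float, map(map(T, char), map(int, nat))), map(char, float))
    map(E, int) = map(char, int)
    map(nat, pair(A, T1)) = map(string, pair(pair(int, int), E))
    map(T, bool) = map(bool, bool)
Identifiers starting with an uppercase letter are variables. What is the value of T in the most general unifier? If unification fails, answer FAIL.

FAIL

Decompose pair/2: map(float, T2) = map(float, map(map(T, char), map(int, nat))),  map(char, float) = map(char, float).
Decompose map/2: float = float,  T2 = map(map(T, char), map(int, nat)).
Delete trivial equation float = float.
Bind T2 := map(map(T, char), map(int, nat)); no other remaining equation mentions T2.
Delete trivial equation map(char, float) = map(char, float).
Decompose map/2: E = char,  int = int.
Bind E := char; substituting into the one remaining equation that mentions E gives: map(nat, pair(A, T1)) = map(string, pair(pair(int, int), char)).
Delete trivial equation int = int.
Decompose map/2: nat = string,  pair(A, T1) = pair(pair(int, int), char).
Clash: constants nat and string differ; no unifier exists.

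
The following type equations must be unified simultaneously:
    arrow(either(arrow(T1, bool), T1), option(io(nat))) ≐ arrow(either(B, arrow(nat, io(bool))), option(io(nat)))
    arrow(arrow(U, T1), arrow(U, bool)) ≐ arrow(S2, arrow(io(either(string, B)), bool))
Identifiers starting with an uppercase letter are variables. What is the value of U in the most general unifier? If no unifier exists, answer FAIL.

Decompose arrow/2: either(arrow(T1, bool), T1) ≐ either(B, arrow(nat, io(bool))),  option(io(nat)) ≐ option(io(nat)).
Decompose either/2: arrow(T1, bool) ≐ B,  T1 ≐ arrow(nat, io(bool)).
Bind B := arrow(T1, bool); substituting into the one remaining equation that mentions B gives: arrow(arrow(U, T1), arrow(U, bool)) ≐ arrow(S2, arrow(io(either(string, arrow(T1, bool))), bool)).
Bind T1 := arrow(nat, io(bool)); substituting into the one remaining equation that mentions T1 gives: arrow(arrow(U, arrow(nat, io(bool))), arrow(U, bool)) ≐ arrow(S2, arrow(io(either(string, arrow(arrow(nat, io(bool)), bool))), bool)). Substituting into the earlier binding gives B := arrow(arrow(nat, io(bool)), bool).
Delete trivial equation option(io(nat)) ≐ option(io(nat)).
Decompose arrow/2: arrow(U, arrow(nat, io(bool))) ≐ S2,  arrow(U, bool) ≐ arrow(io(either(string, arrow(arrow(nat, io(bool)), bool))), bool).
Bind S2 := arrow(U, arrow(nat, io(bool))); no other remaining equation mentions S2.
Decompose arrow/2: U ≐ io(either(string, arrow(arrow(nat, io(bool)), bool))),  bool ≐ bool.
Bind U := io(either(string, arrow(arrow(nat, io(bool)), bool))); no other remaining equation mentions U. Substituting into the earlier binding gives S2 := arrow(io(either(string, arrow(arrow(nat, io(bool)), bool))), arrow(nat, io(bool))).
Delete trivial equation bool ≐ bool.
MGU = { B := arrow(arrow(nat, io(bool)), bool), T1 := arrow(nat, io(bool)), S2 := arrow(io(either(string, arrow(arrow(nat, io(bool)), bool))), arrow(nat, io(bool))), U := io(either(string, arrow(arrow(nat, io(bool)), bool))) }, so U := io(either(string, arrow(arrow(nat, io(bool)), bool))).

io(either(string, arrow(arrow(nat, io(bool)), bool)))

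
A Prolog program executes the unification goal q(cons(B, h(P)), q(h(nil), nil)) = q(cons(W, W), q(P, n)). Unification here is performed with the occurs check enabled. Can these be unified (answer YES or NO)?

Decompose q/2: cons(B, h(P)) = cons(W, W),  q(h(nil), nil) = q(P, n).
Decompose cons/2: B = W,  h(P) = W.
Bind B := W; no other remaining equation mentions B.
Bind W := h(P); no other remaining equation mentions W. Substituting into the earlier binding gives B := h(P).
Decompose q/2: h(nil) = P,  nil = n.
Bind P := h(nil); no other remaining equation mentions P. Substituting into the earlier bindings gives B := h(h(nil)), W := h(h(nil)).
Clash: constants nil and n differ; no unifier exists.

NO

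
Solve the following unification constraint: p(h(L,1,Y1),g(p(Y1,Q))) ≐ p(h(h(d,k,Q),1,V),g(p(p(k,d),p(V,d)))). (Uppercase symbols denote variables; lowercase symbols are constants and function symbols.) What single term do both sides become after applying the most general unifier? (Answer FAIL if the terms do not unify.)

Decompose p/2: h(L,1,Y1) ≐ h(h(d,k,Q),1,V),  g(p(Y1,Q)) ≐ g(p(p(k,d),p(V,d))).
Decompose h/3: L ≐ h(d,k,Q),  1 ≐ 1,  Y1 ≐ V.
Bind L := h(d,k,Q); no other remaining equation mentions L.
Delete trivial equation 1 ≐ 1.
Bind Y1 := V; substituting into the remaining equation gives: g(p(V,Q)) ≐ g(p(p(k,d),p(V,d))).
Decompose g/1: p(V,Q) ≐ p(p(k,d),p(V,d)).
Decompose p/2: V ≐ p(k,d),  Q ≐ p(V,d).
Bind V := p(k,d); substituting into the remaining equation gives: Q ≐ p(p(k,d),d). Substituting into the earlier binding gives Y1 := p(k,d).
Bind Q := p(p(k,d),d). Substituting into the earlier binding gives L := h(d,k,p(p(k,d),d)).
Applying the MGU to either side gives p(h(h(d,k,p(p(k,d),d)),1,p(k,d)),g(p(p(k,d),p(p(k,d),d)))).

p(h(h(d,k,p(p(k,d),d)),1,p(k,d)),g(p(p(k,d),p(p(k,d),d))))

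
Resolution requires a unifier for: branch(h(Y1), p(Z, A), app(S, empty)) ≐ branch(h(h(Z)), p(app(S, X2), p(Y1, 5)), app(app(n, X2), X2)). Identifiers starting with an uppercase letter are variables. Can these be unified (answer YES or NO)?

YES

Decompose branch/3: h(Y1) ≐ h(h(Z)),  p(Z, A) ≐ p(app(S, X2), p(Y1, 5)),  app(S, empty) ≐ app(app(n, X2), X2).
Decompose h/1: Y1 ≐ h(Z).
Bind Y1 := h(Z); substituting into the one remaining equation that mentions Y1 gives: p(Z, A) ≐ p(app(S, X2), p(h(Z), 5)).
Decompose p/2: Z ≐ app(S, X2),  A ≐ p(h(Z), 5).
Bind Z := app(S, X2); substituting into the one remaining equation that mentions Z gives: A ≐ p(h(app(S, X2)), 5). Substituting into the earlier binding gives Y1 := h(app(S, X2)).
Bind A := p(h(app(S, X2)), 5); no other remaining equation mentions A.
Decompose app/2: S ≐ app(n, X2),  empty ≐ X2.
Bind S := app(n, X2); no other remaining equation mentions S. Substituting into the earlier bindings gives Y1 := h(app(app(n, X2), X2)), Z := app(app(n, X2), X2), A := p(h(app(app(n, X2), X2)), 5).
Bind X2 := empty. Substituting into the earlier bindings gives Y1 := h(app(app(n, empty), empty)), Z := app(app(n, empty), empty), A := p(h(app(app(n, empty), empty)), 5), S := app(n, empty).
No equations remain and no clash or occurs-check failure arose, so a unifier exists.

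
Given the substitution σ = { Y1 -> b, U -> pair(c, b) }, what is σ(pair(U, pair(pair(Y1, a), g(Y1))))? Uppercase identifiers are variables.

pair(pair(c, b), pair(pair(b, a), g(b)))

Replace each occurrence of Y1 with b.
Replace each occurrence of U with pair(c, b).
Result: pair(pair(c, b), pair(pair(b, a), g(b))).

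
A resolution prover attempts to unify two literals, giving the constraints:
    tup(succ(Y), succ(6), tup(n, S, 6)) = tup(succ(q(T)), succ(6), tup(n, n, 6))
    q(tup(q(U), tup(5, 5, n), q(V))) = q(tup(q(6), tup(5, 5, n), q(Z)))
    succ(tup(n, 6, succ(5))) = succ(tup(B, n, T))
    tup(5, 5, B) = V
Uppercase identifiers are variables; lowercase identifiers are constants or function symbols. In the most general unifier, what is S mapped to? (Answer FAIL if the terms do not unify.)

FAIL

Decompose tup/3: succ(Y) = succ(q(T)),  succ(6) = succ(6),  tup(n, S, 6) = tup(n, n, 6).
Decompose succ/1: Y = q(T).
Bind Y := q(T); no other remaining equation mentions Y.
Delete trivial equation succ(6) = succ(6).
Decompose tup/3: n = n,  S = n,  6 = 6.
Delete trivial equation n = n.
Bind S := n; no other remaining equation mentions S.
Delete trivial equation 6 = 6.
Decompose q/1: tup(q(U), tup(5, 5, n), q(V)) = tup(q(6), tup(5, 5, n), q(Z)).
Decompose tup/3: q(U) = q(6),  tup(5, 5, n) = tup(5, 5, n),  q(V) = q(Z).
Decompose q/1: U = 6.
Bind U := 6; no other remaining equation mentions U.
Delete trivial equation tup(5, 5, n) = tup(5, 5, n).
Decompose q/1: V = Z.
Bind V := Z; substituting into the one remaining equation that mentions V gives: tup(5, 5, B) = Z.
Decompose succ/1: tup(n, 6, succ(5)) = tup(B, n, T).
Decompose tup/3: n = B,  6 = n,  succ(5) = T.
Bind B := n; substituting into the one remaining equation that mentions B gives: tup(5, 5, n) = Z.
Clash: constants 6 and n differ; no unifier exists.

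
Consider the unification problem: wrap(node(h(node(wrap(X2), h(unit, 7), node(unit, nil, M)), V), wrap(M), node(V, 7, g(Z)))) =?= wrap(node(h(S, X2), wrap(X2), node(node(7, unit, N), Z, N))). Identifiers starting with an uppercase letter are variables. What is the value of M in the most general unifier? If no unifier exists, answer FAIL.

node(7, unit, g(7))

Decompose wrap/1: node(h(node(wrap(X2), h(unit, 7), node(unit, nil, M)), V), wrap(M), node(V, 7, g(Z))) =?= node(h(S, X2), wrap(X2), node(node(7, unit, N), Z, N)).
Decompose node/3: h(node(wrap(X2), h(unit, 7), node(unit, nil, M)), V) =?= h(S, X2),  wrap(M) =?= wrap(X2),  node(V, 7, g(Z)) =?= node(node(7, unit, N), Z, N).
Decompose h/2: node(wrap(X2), h(unit, 7), node(unit, nil, M)) =?= S,  V =?= X2.
Bind S := node(wrap(X2), h(unit, 7), node(unit, nil, M)); no other remaining equation mentions S.
Bind V := X2; substituting into the one remaining equation that mentions V gives: node(X2, 7, g(Z)) =?= node(node(7, unit, N), Z, N).
Decompose wrap/1: M =?= X2.
Bind M := X2; no other remaining equation mentions M. Substituting into the earlier binding gives S := node(wrap(X2), h(unit, 7), node(unit, nil, X2)).
Decompose node/3: X2 =?= node(7, unit, N),  7 =?= Z,  g(Z) =?= N.
Bind X2 := node(7, unit, N); no other remaining equation mentions X2. Substituting into the earlier bindings gives S := node(wrap(node(7, unit, N)), h(unit, 7), node(unit, nil, node(7, unit, N))), V := node(7, unit, N), M := node(7, unit, N).
Bind Z := 7; substituting into the remaining equation gives: g(7) =?= N.
Bind N := g(7). Substituting into the earlier bindings gives S := node(wrap(node(7, unit, g(7))), h(unit, 7), node(unit, nil, node(7, unit, g(7)))), V := node(7, unit, g(7)), M := node(7, unit, g(7)), X2 := node(7, unit, g(7)).
MGU = { S -> node(wrap(node(7, unit, g(7))), h(unit, 7), node(unit, nil, node(7, unit, g(7)))), V -> node(7, unit, g(7)), M -> node(7, unit, g(7)), X2 -> node(7, unit, g(7)), Z -> 7, N -> g(7) }, so M -> node(7, unit, g(7)).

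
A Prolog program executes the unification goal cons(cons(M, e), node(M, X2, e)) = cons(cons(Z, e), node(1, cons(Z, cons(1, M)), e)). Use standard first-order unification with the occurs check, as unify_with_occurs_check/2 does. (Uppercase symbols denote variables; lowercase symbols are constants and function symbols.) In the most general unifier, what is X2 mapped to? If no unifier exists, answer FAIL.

cons(1, cons(1, 1))

Decompose cons/2: cons(M, e) = cons(Z, e),  node(M, X2, e) = node(1, cons(Z, cons(1, M)), e).
Decompose cons/2: M = Z,  e = e.
Bind M := Z; substituting into the one remaining equation that mentions M gives: node(Z, X2, e) = node(1, cons(Z, cons(1, Z)), e).
Delete trivial equation e = e.
Decompose node/3: Z = 1,  X2 = cons(Z, cons(1, Z)),  e = e.
Bind Z := 1; substituting into the one remaining equation that mentions Z gives: X2 = cons(1, cons(1, 1)). Substituting into the earlier binding gives M := 1.
Bind X2 := cons(1, cons(1, 1)); no other remaining equation mentions X2.
Delete trivial equation e = e.
MGU = { M ↦ 1, Z ↦ 1, X2 ↦ cons(1, cons(1, 1)) }, so X2 ↦ cons(1, cons(1, 1)).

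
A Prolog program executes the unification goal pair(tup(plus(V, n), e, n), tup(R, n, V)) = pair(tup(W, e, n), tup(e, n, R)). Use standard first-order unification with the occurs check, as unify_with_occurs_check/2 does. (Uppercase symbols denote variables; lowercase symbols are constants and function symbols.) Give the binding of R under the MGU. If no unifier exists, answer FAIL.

e

Decompose pair/2: tup(plus(V, n), e, n) = tup(W, e, n),  tup(R, n, V) = tup(e, n, R).
Decompose tup/3: plus(V, n) = W,  e = e,  n = n.
Bind W := plus(V, n); no other remaining equation mentions W.
Delete trivial equation e = e.
Delete trivial equation n = n.
Decompose tup/3: R = e,  n = n,  V = R.
Bind R := e; substituting into the one remaining equation that mentions R gives: V = e.
Delete trivial equation n = n.
Bind V := e. Substituting into the earlier binding gives W := plus(e, n).
MGU = { W = plus(e, n), R = e, V = e }, so R = e.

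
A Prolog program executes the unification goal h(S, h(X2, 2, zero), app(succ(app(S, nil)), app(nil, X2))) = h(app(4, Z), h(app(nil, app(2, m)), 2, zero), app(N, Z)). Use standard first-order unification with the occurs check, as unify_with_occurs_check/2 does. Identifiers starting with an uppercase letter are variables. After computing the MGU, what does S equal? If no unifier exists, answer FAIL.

app(4, app(nil, app(nil, app(2, m))))

Decompose h/3: S = app(4, Z),  h(X2, 2, zero) = h(app(nil, app(2, m)), 2, zero),  app(succ(app(S, nil)), app(nil, X2)) = app(N, Z).
Bind S := app(4, Z); substituting into the one remaining equation that mentions S gives: app(succ(app(app(4, Z), nil)), app(nil, X2)) = app(N, Z).
Decompose h/3: X2 = app(nil, app(2, m)),  2 = 2,  zero = zero.
Bind X2 := app(nil, app(2, m)); substituting into the one remaining equation that mentions X2 gives: app(succ(app(app(4, Z), nil)), app(nil, app(nil, app(2, m)))) = app(N, Z).
Delete trivial equation 2 = 2.
Delete trivial equation zero = zero.
Decompose app/2: succ(app(app(4, Z), nil)) = N,  app(nil, app(nil, app(2, m))) = Z.
Bind N := succ(app(app(4, Z), nil)); no other remaining equation mentions N.
Bind Z := app(nil, app(nil, app(2, m))). Substituting into the earlier bindings gives S := app(4, app(nil, app(nil, app(2, m)))), N := succ(app(app(4, app(nil, app(nil, app(2, m)))), nil)).
MGU = { S -> app(4, app(nil, app(nil, app(2, m)))), X2 -> app(nil, app(2, m)), N -> succ(app(app(4, app(nil, app(nil, app(2, m)))), nil)), Z -> app(nil, app(nil, app(2, m))) }, so S -> app(4, app(nil, app(nil, app(2, m)))).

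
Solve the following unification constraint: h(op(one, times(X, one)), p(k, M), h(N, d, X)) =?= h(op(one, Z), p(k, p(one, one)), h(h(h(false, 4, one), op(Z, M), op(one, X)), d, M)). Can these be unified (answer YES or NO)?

YES

Decompose h/3: op(one, times(X, one)) =?= op(one, Z),  p(k, M) =?= p(k, p(one, one)),  h(N, d, X) =?= h(h(h(false, 4, one), op(Z, M), op(one, X)), d, M).
Decompose op/2: one =?= one,  times(X, one) =?= Z.
Delete trivial equation one =?= one.
Bind Z := times(X, one); substituting into the one remaining equation that mentions Z gives: h(N, d, X) =?= h(h(h(false, 4, one), op(times(X, one), M), op(one, X)), d, M).
Decompose p/2: k =?= k,  M =?= p(one, one).
Delete trivial equation k =?= k.
Bind M := p(one, one); substituting into the remaining equation gives: h(N, d, X) =?= h(h(h(false, 4, one), op(times(X, one), p(one, one)), op(one, X)), d, p(one, one)).
Decompose h/3: N =?= h(h(false, 4, one), op(times(X, one), p(one, one)), op(one, X)),  d =?= d,  X =?= p(one, one).
Bind N := h(h(false, 4, one), op(times(X, one), p(one, one)), op(one, X)); no other remaining equation mentions N.
Delete trivial equation d =?= d.
Bind X := p(one, one). Substituting into the earlier bindings gives Z := times(p(one, one), one), N := h(h(false, 4, one), op(times(p(one, one), one), p(one, one)), op(one, p(one, one))).
No equations remain and no clash or occurs-check failure arose, so a unifier exists.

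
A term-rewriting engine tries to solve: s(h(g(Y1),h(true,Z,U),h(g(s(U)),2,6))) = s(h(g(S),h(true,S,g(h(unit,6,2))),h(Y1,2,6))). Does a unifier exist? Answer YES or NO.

YES

Decompose s/1: h(g(Y1),h(true,Z,U),h(g(s(U)),2,6)) = h(g(S),h(true,S,g(h(unit,6,2))),h(Y1,2,6)).
Decompose h/3: g(Y1) = g(S),  h(true,Z,U) = h(true,S,g(h(unit,6,2))),  h(g(s(U)),2,6) = h(Y1,2,6).
Decompose g/1: Y1 = S.
Bind Y1 := S; substituting into the one remaining equation that mentions Y1 gives: h(g(s(U)),2,6) = h(S,2,6).
Decompose h/3: true = true,  Z = S,  U = g(h(unit,6,2)).
Delete trivial equation true = true.
Bind Z := S; no other remaining equation mentions Z.
Bind U := g(h(unit,6,2)); substituting into the remaining equation gives: h(g(s(g(h(unit,6,2)))),2,6) = h(S,2,6).
Decompose h/3: g(s(g(h(unit,6,2)))) = S,  2 = 2,  6 = 6.
Bind S := g(s(g(h(unit,6,2)))); no other remaining equation mentions S. Substituting into the earlier bindings gives Y1 := g(s(g(h(unit,6,2)))), Z := g(s(g(h(unit,6,2)))).
Delete trivial equation 2 = 2.
Delete trivial equation 6 = 6.
No equations remain and no clash or occurs-check failure arose, so a unifier exists.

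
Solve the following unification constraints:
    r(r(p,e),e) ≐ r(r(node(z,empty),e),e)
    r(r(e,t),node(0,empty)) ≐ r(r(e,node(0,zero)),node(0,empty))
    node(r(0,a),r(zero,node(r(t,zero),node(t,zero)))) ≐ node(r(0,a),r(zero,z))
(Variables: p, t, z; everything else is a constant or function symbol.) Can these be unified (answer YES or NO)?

Decompose r/2: r(p,e) ≐ r(node(z,empty),e),  e ≐ e.
Decompose r/2: p ≐ node(z,empty),  e ≐ e.
Bind p := node(z,empty); no other remaining equation mentions p.
Delete trivial equation e ≐ e.
Delete trivial equation e ≐ e.
Decompose r/2: r(e,t) ≐ r(e,node(0,zero)),  node(0,empty) ≐ node(0,empty).
Decompose r/2: e ≐ e,  t ≐ node(0,zero).
Delete trivial equation e ≐ e.
Bind t := node(0,zero); substituting into the one remaining equation that mentions t gives: node(r(0,a),r(zero,node(r(node(0,zero),zero),node(node(0,zero),zero)))) ≐ node(r(0,a),r(zero,z)).
Delete trivial equation node(0,empty) ≐ node(0,empty).
Decompose node/2: r(0,a) ≐ r(0,a),  r(zero,node(r(node(0,zero),zero),node(node(0,zero),zero))) ≐ r(zero,z).
Delete trivial equation r(0,a) ≐ r(0,a).
Decompose r/2: zero ≐ zero,  node(r(node(0,zero),zero),node(node(0,zero),zero)) ≐ z.
Delete trivial equation zero ≐ zero.
Bind z := node(r(node(0,zero),zero),node(node(0,zero),zero)). Substituting into the earlier binding gives p := node(node(r(node(0,zero),zero),node(node(0,zero),zero)),empty).
No equations remain and no clash or occurs-check failure arose, so a unifier exists.

YES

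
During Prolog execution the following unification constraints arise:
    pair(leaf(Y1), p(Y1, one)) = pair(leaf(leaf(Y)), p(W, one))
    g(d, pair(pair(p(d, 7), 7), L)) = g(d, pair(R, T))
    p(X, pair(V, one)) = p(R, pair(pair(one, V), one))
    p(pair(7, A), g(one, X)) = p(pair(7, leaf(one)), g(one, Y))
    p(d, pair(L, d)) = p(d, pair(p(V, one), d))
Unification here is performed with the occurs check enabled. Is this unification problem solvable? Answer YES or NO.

NO

Decompose pair/2: leaf(Y1) = leaf(leaf(Y)),  p(Y1, one) = p(W, one).
Decompose leaf/1: Y1 = leaf(Y).
Bind Y1 := leaf(Y); substituting into the one remaining equation that mentions Y1 gives: p(leaf(Y), one) = p(W, one).
Decompose p/2: leaf(Y) = W,  one = one.
Bind W := leaf(Y); no other remaining equation mentions W.
Delete trivial equation one = one.
Decompose g/2: d = d,  pair(pair(p(d, 7), 7), L) = pair(R, T).
Delete trivial equation d = d.
Decompose pair/2: pair(p(d, 7), 7) = R,  L = T.
Bind R := pair(p(d, 7), 7); substituting into the one remaining equation that mentions R gives: p(X, pair(V, one)) = p(pair(p(d, 7), 7), pair(pair(one, V), one)).
Bind L := T; substituting into the one remaining equation that mentions L gives: p(d, pair(T, d)) = p(d, pair(p(V, one), d)).
Decompose p/2: X = pair(p(d, 7), 7),  pair(V, one) = pair(pair(one, V), one).
Bind X := pair(p(d, 7), 7); substituting into the one remaining equation that mentions X gives: p(pair(7, A), g(one, pair(p(d, 7), 7))) = p(pair(7, leaf(one)), g(one, Y)).
Decompose pair/2: V = pair(one, V),  one = one.
Occurs check fails: V occurs in pair(one, V); the equation V = pair(one, V) has no finite solution.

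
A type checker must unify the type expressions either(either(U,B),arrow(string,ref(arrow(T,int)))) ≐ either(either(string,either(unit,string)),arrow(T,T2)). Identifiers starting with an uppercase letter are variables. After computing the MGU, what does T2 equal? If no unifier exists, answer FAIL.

ref(arrow(string,int))

Decompose either/2: either(U,B) ≐ either(string,either(unit,string)),  arrow(string,ref(arrow(T,int))) ≐ arrow(T,T2).
Decompose either/2: U ≐ string,  B ≐ either(unit,string).
Bind U := string; no other remaining equation mentions U.
Bind B := either(unit,string); no other remaining equation mentions B.
Decompose arrow/2: string ≐ T,  ref(arrow(T,int)) ≐ T2.
Bind T := string; substituting into the remaining equation gives: ref(arrow(string,int)) ≐ T2.
Bind T2 := ref(arrow(string,int)).
MGU = { U := string, B := either(unit,string), T := string, T2 := ref(arrow(string,int)) }, so T2 := ref(arrow(string,int)).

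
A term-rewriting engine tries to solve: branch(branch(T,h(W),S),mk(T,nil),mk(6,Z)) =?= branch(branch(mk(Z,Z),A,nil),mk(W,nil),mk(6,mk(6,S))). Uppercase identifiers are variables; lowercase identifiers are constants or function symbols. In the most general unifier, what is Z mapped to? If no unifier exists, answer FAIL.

mk(6,nil)

Decompose branch/3: branch(T,h(W),S) =?= branch(mk(Z,Z),A,nil),  mk(T,nil) =?= mk(W,nil),  mk(6,Z) =?= mk(6,mk(6,S)).
Decompose branch/3: T =?= mk(Z,Z),  h(W) =?= A,  S =?= nil.
Bind T := mk(Z,Z); substituting into the one remaining equation that mentions T gives: mk(mk(Z,Z),nil) =?= mk(W,nil).
Bind A := h(W); no other remaining equation mentions A.
Bind S := nil; substituting into the one remaining equation that mentions S gives: mk(6,Z) =?= mk(6,mk(6,nil)).
Decompose mk/2: mk(Z,Z) =?= W,  nil =?= nil.
Bind W := mk(Z,Z); no other remaining equation mentions W. Substituting into the earlier binding gives A := h(mk(Z,Z)).
Delete trivial equation nil =?= nil.
Decompose mk/2: 6 =?= 6,  Z =?= mk(6,nil).
Delete trivial equation 6 =?= 6.
Bind Z := mk(6,nil). Substituting into the earlier bindings gives T := mk(mk(6,nil),mk(6,nil)), A := h(mk(mk(6,nil),mk(6,nil))), W := mk(mk(6,nil),mk(6,nil)).
MGU = { T -> mk(mk(6,nil),mk(6,nil)), A -> h(mk(mk(6,nil),mk(6,nil))), S -> nil, W -> mk(mk(6,nil),mk(6,nil)), Z -> mk(6,nil) }, so Z -> mk(6,nil).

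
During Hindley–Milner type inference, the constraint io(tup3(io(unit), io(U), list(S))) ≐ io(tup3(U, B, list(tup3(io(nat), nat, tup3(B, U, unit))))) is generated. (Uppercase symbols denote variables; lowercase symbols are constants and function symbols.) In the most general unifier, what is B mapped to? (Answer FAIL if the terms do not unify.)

io(io(unit))

Decompose io/1: tup3(io(unit), io(U), list(S)) ≐ tup3(U, B, list(tup3(io(nat), nat, tup3(B, U, unit)))).
Decompose tup3/3: io(unit) ≐ U,  io(U) ≐ B,  list(S) ≐ list(tup3(io(nat), nat, tup3(B, U, unit))).
Bind U := io(unit); substituting into the remaining equations gives: io(io(unit)) ≐ B,  list(S) ≐ list(tup3(io(nat), nat, tup3(B, io(unit), unit))).
Bind B := io(io(unit)); substituting into the remaining equation gives: list(S) ≐ list(tup3(io(nat), nat, tup3(io(io(unit)), io(unit), unit))).
Decompose list/1: S ≐ tup3(io(nat), nat, tup3(io(io(unit)), io(unit), unit)).
Bind S := tup3(io(nat), nat, tup3(io(io(unit)), io(unit), unit)).
MGU = { U := io(unit), B := io(io(unit)), S := tup3(io(nat), nat, tup3(io(io(unit)), io(unit), unit)) }, so B := io(io(unit)).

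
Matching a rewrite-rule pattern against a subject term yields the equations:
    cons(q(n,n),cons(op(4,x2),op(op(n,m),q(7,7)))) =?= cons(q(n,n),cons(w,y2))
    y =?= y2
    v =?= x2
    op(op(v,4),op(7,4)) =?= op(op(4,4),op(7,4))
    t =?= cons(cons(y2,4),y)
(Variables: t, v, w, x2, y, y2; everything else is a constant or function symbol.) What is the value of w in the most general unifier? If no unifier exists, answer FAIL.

Decompose cons/2: q(n,n) =?= q(n,n),  cons(op(4,x2),op(op(n,m),q(7,7))) =?= cons(w,y2).
Delete trivial equation q(n,n) =?= q(n,n).
Decompose cons/2: op(4,x2) =?= w,  op(op(n,m),q(7,7)) =?= y2.
Bind w := op(4,x2); no other remaining equation mentions w.
Bind y2 := op(op(n,m),q(7,7)); substituting into the 2 remaining equations that mention y2 gives: y =?= op(op(n,m),q(7,7)),  t =?= cons(cons(op(op(n,m),q(7,7)),4),y).
Bind y := op(op(n,m),q(7,7)); substituting into the one remaining equation that mentions y gives: t =?= cons(cons(op(op(n,m),q(7,7)),4),op(op(n,m),q(7,7))).
Bind v := x2; substituting into the one remaining equation that mentions v gives: op(op(x2,4),op(7,4)) =?= op(op(4,4),op(7,4)).
Decompose op/2: op(x2,4) =?= op(4,4),  op(7,4) =?= op(7,4).
Decompose op/2: x2 =?= 4,  4 =?= 4.
Bind x2 := 4; no other remaining equation mentions x2. Substituting into the earlier bindings gives w := op(4,4), v := 4.
Delete trivial equation 4 =?= 4.
Delete trivial equation op(7,4) =?= op(7,4).
Bind t := cons(cons(op(op(n,m),q(7,7)),4),op(op(n,m),q(7,7))).
MGU = { w -> op(4,4), y2 -> op(op(n,m),q(7,7)), y -> op(op(n,m),q(7,7)), v -> 4, x2 -> 4, t -> cons(cons(op(op(n,m),q(7,7)),4),op(op(n,m),q(7,7))) }, so w -> op(4,4).

op(4,4)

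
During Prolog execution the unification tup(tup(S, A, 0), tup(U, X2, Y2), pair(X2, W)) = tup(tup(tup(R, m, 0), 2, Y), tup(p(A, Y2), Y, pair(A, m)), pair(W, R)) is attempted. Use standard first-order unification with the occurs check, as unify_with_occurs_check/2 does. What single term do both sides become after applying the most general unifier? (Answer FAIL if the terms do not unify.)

tup(tup(tup(0, m, 0), 2, 0), tup(p(2, pair(2, m)), 0, pair(2, m)), pair(0, 0))

Decompose tup/3: tup(S, A, 0) = tup(tup(R, m, 0), 2, Y),  tup(U, X2, Y2) = tup(p(A, Y2), Y, pair(A, m)),  pair(X2, W) = pair(W, R).
Decompose tup/3: S = tup(R, m, 0),  A = 2,  0 = Y.
Bind S := tup(R, m, 0); no other remaining equation mentions S.
Bind A := 2; substituting into the one remaining equation that mentions A gives: tup(U, X2, Y2) = tup(p(2, Y2), Y, pair(2, m)).
Bind Y := 0; substituting into the one remaining equation that mentions Y gives: tup(U, X2, Y2) = tup(p(2, Y2), 0, pair(2, m)).
Decompose tup/3: U = p(2, Y2),  X2 = 0,  Y2 = pair(2, m).
Bind U := p(2, Y2); no other remaining equation mentions U.
Bind X2 := 0; substituting into the one remaining equation that mentions X2 gives: pair(0, W) = pair(W, R).
Bind Y2 := pair(2, m); no other remaining equation mentions Y2. Substituting into the earlier binding gives U := p(2, pair(2, m)).
Decompose pair/2: 0 = W,  W = R.
Bind W := 0; substituting into the remaining equation gives: 0 = R.
Bind R := 0. Substituting into the earlier binding gives S := tup(0, m, 0).
Applying the MGU to either side gives tup(tup(tup(0, m, 0), 2, 0), tup(p(2, pair(2, m)), 0, pair(2, m)), pair(0, 0)).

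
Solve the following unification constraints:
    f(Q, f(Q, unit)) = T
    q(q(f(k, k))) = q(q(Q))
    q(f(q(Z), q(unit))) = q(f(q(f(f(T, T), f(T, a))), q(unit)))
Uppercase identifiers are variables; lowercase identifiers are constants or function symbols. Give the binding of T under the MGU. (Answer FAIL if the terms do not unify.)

Bind T := f(Q, f(Q, unit)); substituting into the one remaining equation that mentions T gives: q(f(q(Z), q(unit))) = q(f(q(f(f(f(Q, f(Q, unit)), f(Q, f(Q, unit))), f(f(Q, f(Q, unit)), a))), q(unit))).
Decompose q/1: q(f(k, k)) = q(Q).
Decompose q/1: f(k, k) = Q.
Bind Q := f(k, k); substituting into the remaining equation gives: q(f(q(Z), q(unit))) = q(f(q(f(f(f(f(k, k), f(f(k, k), unit)), f(f(k, k), f(f(k, k), unit))), f(f(f(k, k), f(f(k, k), unit)), a))), q(unit))). Substituting into the earlier binding gives T := f(f(k, k), f(f(k, k), unit)).
Decompose q/1: f(q(Z), q(unit)) = f(q(f(f(f(f(k, k), f(f(k, k), unit)), f(f(k, k), f(f(k, k), unit))), f(f(f(k, k), f(f(k, k), unit)), a))), q(unit)).
Decompose f/2: q(Z) = q(f(f(f(f(k, k), f(f(k, k), unit)), f(f(k, k), f(f(k, k), unit))), f(f(f(k, k), f(f(k, k), unit)), a))),  q(unit) = q(unit).
Decompose q/1: Z = f(f(f(f(k, k), f(f(k, k), unit)), f(f(k, k), f(f(k, k), unit))), f(f(f(k, k), f(f(k, k), unit)), a)).
Bind Z := f(f(f(f(k, k), f(f(k, k), unit)), f(f(k, k), f(f(k, k), unit))), f(f(f(k, k), f(f(k, k), unit)), a)); no other remaining equation mentions Z.
Delete trivial equation q(unit) = q(unit).
MGU = { T ↦ f(f(k, k), f(f(k, k), unit)), Q ↦ f(k, k), Z ↦ f(f(f(f(k, k), f(f(k, k), unit)), f(f(k, k), f(f(k, k), unit))), f(f(f(k, k), f(f(k, k), unit)), a)) }, so T ↦ f(f(k, k), f(f(k, k), unit)).

f(f(k, k), f(f(k, k), unit))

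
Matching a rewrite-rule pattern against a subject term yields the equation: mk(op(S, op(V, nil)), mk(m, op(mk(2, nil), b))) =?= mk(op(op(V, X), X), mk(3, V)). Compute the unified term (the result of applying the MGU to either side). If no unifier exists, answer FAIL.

Decompose mk/2: op(S, op(V, nil)) =?= op(op(V, X), X),  mk(m, op(mk(2, nil), b)) =?= mk(3, V).
Decompose op/2: S =?= op(V, X),  op(V, nil) =?= X.
Bind S := op(V, X); no other remaining equation mentions S.
Bind X := op(V, nil); no other remaining equation mentions X. Substituting into the earlier binding gives S := op(V, op(V, nil)).
Decompose mk/2: m =?= 3,  op(mk(2, nil), b) =?= V.
Clash: constants m and 3 differ; no unifier exists.

FAIL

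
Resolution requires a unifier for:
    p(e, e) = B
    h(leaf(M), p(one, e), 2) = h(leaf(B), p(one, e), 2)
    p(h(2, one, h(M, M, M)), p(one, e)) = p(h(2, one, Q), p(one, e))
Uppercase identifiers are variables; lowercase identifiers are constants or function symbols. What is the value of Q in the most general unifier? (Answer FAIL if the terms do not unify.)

h(p(e, e), p(e, e), p(e, e))

Bind B := p(e, e); substituting into the one remaining equation that mentions B gives: h(leaf(M), p(one, e), 2) = h(leaf(p(e, e)), p(one, e), 2).
Decompose h/3: leaf(M) = leaf(p(e, e)),  p(one, e) = p(one, e),  2 = 2.
Decompose leaf/1: M = p(e, e).
Bind M := p(e, e); substituting into the one remaining equation that mentions M gives: p(h(2, one, h(p(e, e), p(e, e), p(e, e))), p(one, e)) = p(h(2, one, Q), p(one, e)).
Delete trivial equation p(one, e) = p(one, e).
Delete trivial equation 2 = 2.
Decompose p/2: h(2, one, h(p(e, e), p(e, e), p(e, e))) = h(2, one, Q),  p(one, e) = p(one, e).
Decompose h/3: 2 = 2,  one = one,  h(p(e, e), p(e, e), p(e, e)) = Q.
Delete trivial equation 2 = 2.
Delete trivial equation one = one.
Bind Q := h(p(e, e), p(e, e), p(e, e)); no other remaining equation mentions Q.
Delete trivial equation p(one, e) = p(one, e).
MGU = { B := p(e, e), M := p(e, e), Q := h(p(e, e), p(e, e), p(e, e)) }, so Q := h(p(e, e), p(e, e), p(e, e)).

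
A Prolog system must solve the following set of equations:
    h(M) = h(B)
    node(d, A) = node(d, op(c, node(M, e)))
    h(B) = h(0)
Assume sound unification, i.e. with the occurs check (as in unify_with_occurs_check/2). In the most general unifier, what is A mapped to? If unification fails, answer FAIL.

Decompose h/1: M = B.
Bind M := B; substituting into the one remaining equation that mentions M gives: node(d, A) = node(d, op(c, node(B, e))).
Decompose node/2: d = d,  A = op(c, node(B, e)).
Delete trivial equation d = d.
Bind A := op(c, node(B, e)); no other remaining equation mentions A.
Decompose h/1: B = 0.
Bind B := 0. Substituting into the earlier bindings gives M := 0, A := op(c, node(0, e)).
MGU = { M = 0, A = op(c, node(0, e)), B = 0 }, so A = op(c, node(0, e)).

op(c, node(0, e))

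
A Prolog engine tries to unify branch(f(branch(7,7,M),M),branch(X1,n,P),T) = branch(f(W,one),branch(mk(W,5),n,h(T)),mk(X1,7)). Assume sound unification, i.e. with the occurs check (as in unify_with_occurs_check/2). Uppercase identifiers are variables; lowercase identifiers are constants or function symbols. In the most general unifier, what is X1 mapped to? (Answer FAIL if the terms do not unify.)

mk(branch(7,7,one),5)

Decompose branch/3: f(branch(7,7,M),M) = f(W,one),  branch(X1,n,P) = branch(mk(W,5),n,h(T)),  T = mk(X1,7).
Decompose f/2: branch(7,7,M) = W,  M = one.
Bind W := branch(7,7,M); substituting into the one remaining equation that mentions W gives: branch(X1,n,P) = branch(mk(branch(7,7,M),5),n,h(T)).
Bind M := one; substituting into the one remaining equation that mentions M gives: branch(X1,n,P) = branch(mk(branch(7,7,one),5),n,h(T)). Substituting into the earlier binding gives W := branch(7,7,one).
Decompose branch/3: X1 = mk(branch(7,7,one),5),  n = n,  P = h(T).
Bind X1 := mk(branch(7,7,one),5); substituting into the one remaining equation that mentions X1 gives: T = mk(mk(branch(7,7,one),5),7).
Delete trivial equation n = n.
Bind P := h(T); no other remaining equation mentions P.
Bind T := mk(mk(branch(7,7,one),5),7). Substituting into the earlier binding gives P := h(mk(mk(branch(7,7,one),5),7)).
MGU = { W = branch(7,7,one), M = one, X1 = mk(branch(7,7,one),5), P = h(mk(mk(branch(7,7,one),5),7)), T = mk(mk(branch(7,7,one),5),7) }, so X1 = mk(branch(7,7,one),5).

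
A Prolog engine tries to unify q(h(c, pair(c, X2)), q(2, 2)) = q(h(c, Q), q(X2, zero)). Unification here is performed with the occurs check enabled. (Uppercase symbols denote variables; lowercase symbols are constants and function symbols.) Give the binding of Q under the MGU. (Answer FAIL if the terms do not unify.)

FAIL

Decompose q/2: h(c, pair(c, X2)) = h(c, Q),  q(2, 2) = q(X2, zero).
Decompose h/2: c = c,  pair(c, X2) = Q.
Delete trivial equation c = c.
Bind Q := pair(c, X2); no other remaining equation mentions Q.
Decompose q/2: 2 = X2,  2 = zero.
Bind X2 := 2; no other remaining equation mentions X2. Substituting into the earlier binding gives Q := pair(c, 2).
Clash: constants 2 and zero differ; no unifier exists.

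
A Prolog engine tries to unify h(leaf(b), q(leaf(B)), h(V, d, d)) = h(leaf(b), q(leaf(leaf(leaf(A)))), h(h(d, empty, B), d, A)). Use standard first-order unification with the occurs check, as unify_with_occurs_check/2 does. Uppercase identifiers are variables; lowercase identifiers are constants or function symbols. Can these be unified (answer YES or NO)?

Decompose h/3: leaf(b) = leaf(b),  q(leaf(B)) = q(leaf(leaf(leaf(A)))),  h(V, d, d) = h(h(d, empty, B), d, A).
Delete trivial equation leaf(b) = leaf(b).
Decompose q/1: leaf(B) = leaf(leaf(leaf(A))).
Decompose leaf/1: B = leaf(leaf(A)).
Bind B := leaf(leaf(A)); substituting into the remaining equation gives: h(V, d, d) = h(h(d, empty, leaf(leaf(A))), d, A).
Decompose h/3: V = h(d, empty, leaf(leaf(A))),  d = d,  d = A.
Bind V := h(d, empty, leaf(leaf(A))); no other remaining equation mentions V.
Delete trivial equation d = d.
Bind A := d. Substituting into the earlier bindings gives B := leaf(leaf(d)), V := h(d, empty, leaf(leaf(d))).
No equations remain and no clash or occurs-check failure arose, so a unifier exists.

YES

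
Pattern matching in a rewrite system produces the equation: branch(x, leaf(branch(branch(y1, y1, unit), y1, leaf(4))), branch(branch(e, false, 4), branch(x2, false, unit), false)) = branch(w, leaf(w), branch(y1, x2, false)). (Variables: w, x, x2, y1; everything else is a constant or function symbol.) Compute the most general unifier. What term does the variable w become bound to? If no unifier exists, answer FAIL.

Decompose branch/3: x = w,  leaf(branch(branch(y1, y1, unit), y1, leaf(4))) = leaf(w),  branch(branch(e, false, 4), branch(x2, false, unit), false) = branch(y1, x2, false).
Bind x := w; no other remaining equation mentions x.
Decompose leaf/1: branch(branch(y1, y1, unit), y1, leaf(4)) = w.
Bind w := branch(branch(y1, y1, unit), y1, leaf(4)); no other remaining equation mentions w. Substituting into the earlier binding gives x := branch(branch(y1, y1, unit), y1, leaf(4)).
Decompose branch/3: branch(e, false, 4) = y1,  branch(x2, false, unit) = x2,  false = false.
Bind y1 := branch(e, false, 4); no other remaining equation mentions y1. Substituting into the earlier bindings gives x := branch(branch(branch(e, false, 4), branch(e, false, 4), unit), branch(e, false, 4), leaf(4)), w := branch(branch(branch(e, false, 4), branch(e, false, 4), unit), branch(e, false, 4), leaf(4)).
Occurs check fails: x2 occurs in branch(x2, false, unit); the equation x2 = branch(x2, false, unit) has no finite solution.

FAIL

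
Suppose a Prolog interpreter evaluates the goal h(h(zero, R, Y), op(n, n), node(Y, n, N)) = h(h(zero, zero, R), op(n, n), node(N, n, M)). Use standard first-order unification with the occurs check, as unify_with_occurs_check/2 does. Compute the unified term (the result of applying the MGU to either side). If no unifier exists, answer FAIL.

h(h(zero, zero, zero), op(n, n), node(zero, n, zero))

Decompose h/3: h(zero, R, Y) = h(zero, zero, R),  op(n, n) = op(n, n),  node(Y, n, N) = node(N, n, M).
Decompose h/3: zero = zero,  R = zero,  Y = R.
Delete trivial equation zero = zero.
Bind R := zero; substituting into the one remaining equation that mentions R gives: Y = zero.
Bind Y := zero; substituting into the one remaining equation that mentions Y gives: node(zero, n, N) = node(N, n, M).
Delete trivial equation op(n, n) = op(n, n).
Decompose node/3: zero = N,  n = n,  N = M.
Bind N := zero; substituting into the one remaining equation that mentions N gives: zero = M.
Delete trivial equation n = n.
Bind M := zero.
Applying the MGU to either side gives h(h(zero, zero, zero), op(n, n), node(zero, n, zero)).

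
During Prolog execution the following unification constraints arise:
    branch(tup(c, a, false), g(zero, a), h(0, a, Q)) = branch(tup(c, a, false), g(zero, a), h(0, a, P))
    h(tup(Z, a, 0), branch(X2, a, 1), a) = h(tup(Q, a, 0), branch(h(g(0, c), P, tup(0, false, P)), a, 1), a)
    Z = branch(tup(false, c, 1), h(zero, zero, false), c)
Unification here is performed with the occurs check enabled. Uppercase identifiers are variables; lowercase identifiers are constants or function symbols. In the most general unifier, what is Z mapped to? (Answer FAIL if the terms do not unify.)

Decompose branch/3: tup(c, a, false) = tup(c, a, false),  g(zero, a) = g(zero, a),  h(0, a, Q) = h(0, a, P).
Delete trivial equation tup(c, a, false) = tup(c, a, false).
Delete trivial equation g(zero, a) = g(zero, a).
Decompose h/3: 0 = 0,  a = a,  Q = P.
Delete trivial equation 0 = 0.
Delete trivial equation a = a.
Bind Q := P; substituting into the one remaining equation that mentions Q gives: h(tup(Z, a, 0), branch(X2, a, 1), a) = h(tup(P, a, 0), branch(h(g(0, c), P, tup(0, false, P)), a, 1), a).
Decompose h/3: tup(Z, a, 0) = tup(P, a, 0),  branch(X2, a, 1) = branch(h(g(0, c), P, tup(0, false, P)), a, 1),  a = a.
Decompose tup/3: Z = P,  a = a,  0 = 0.
Bind Z := P; substituting into the one remaining equation that mentions Z gives: P = branch(tup(false, c, 1), h(zero, zero, false), c).
Delete trivial equation a = a.
Delete trivial equation 0 = 0.
Decompose branch/3: X2 = h(g(0, c), P, tup(0, false, P)),  a = a,  1 = 1.
Bind X2 := h(g(0, c), P, tup(0, false, P)); no other remaining equation mentions X2.
Delete trivial equation a = a.
Delete trivial equation 1 = 1.
Delete trivial equation a = a.
Bind P := branch(tup(false, c, 1), h(zero, zero, false), c). Substituting into the earlier bindings gives Q := branch(tup(false, c, 1), h(zero, zero, false), c), Z := branch(tup(false, c, 1), h(zero, zero, false), c), X2 := h(g(0, c), branch(tup(false, c, 1), h(zero, zero, false), c), tup(0, false, branch(tup(false, c, 1), h(zero, zero, false), c))).
MGU = { Q -> branch(tup(false, c, 1), h(zero, zero, false), c), Z -> branch(tup(false, c, 1), h(zero, zero, false), c), X2 -> h(g(0, c), branch(tup(false, c, 1), h(zero, zero, false), c), tup(0, false, branch(tup(false, c, 1), h(zero, zero, false), c))), P -> branch(tup(false, c, 1), h(zero, zero, false), c) }, so Z -> branch(tup(false, c, 1), h(zero, zero, false), c).

branch(tup(false, c, 1), h(zero, zero, false), c)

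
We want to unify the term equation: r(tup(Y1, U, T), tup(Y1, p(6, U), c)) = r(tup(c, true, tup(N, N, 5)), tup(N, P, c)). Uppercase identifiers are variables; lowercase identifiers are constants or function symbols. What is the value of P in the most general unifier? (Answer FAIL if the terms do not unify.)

p(6, true)

Decompose r/2: tup(Y1, U, T) = tup(c, true, tup(N, N, 5)),  tup(Y1, p(6, U), c) = tup(N, P, c).
Decompose tup/3: Y1 = c,  U = true,  T = tup(N, N, 5).
Bind Y1 := c; substituting into the one remaining equation that mentions Y1 gives: tup(c, p(6, U), c) = tup(N, P, c).
Bind U := true; substituting into the one remaining equation that mentions U gives: tup(c, p(6, true), c) = tup(N, P, c).
Bind T := tup(N, N, 5); no other remaining equation mentions T.
Decompose tup/3: c = N,  p(6, true) = P,  c = c.
Bind N := c; no other remaining equation mentions N. Substituting into the earlier binding gives T := tup(c, c, 5).
Bind P := p(6, true); no other remaining equation mentions P.
Delete trivial equation c = c.
MGU = { Y1 -> c, U -> true, T -> tup(c, c, 5), N -> c, P -> p(6, true) }, so P -> p(6, true).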